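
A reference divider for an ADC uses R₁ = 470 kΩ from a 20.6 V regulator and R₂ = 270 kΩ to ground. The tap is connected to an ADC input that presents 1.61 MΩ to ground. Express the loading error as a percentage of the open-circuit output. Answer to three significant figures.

Unloaded V = 20.6 × 270/740.0 = 7.5162 V.
Loaded: R₂‖R_L = 231.2 kΩ, giving V = 20.6 × 231.2/701.2 = 6.7927 V.
Drop = (7.5162 − 6.7927) / 7.5162 = 9.63 %.

9.63 %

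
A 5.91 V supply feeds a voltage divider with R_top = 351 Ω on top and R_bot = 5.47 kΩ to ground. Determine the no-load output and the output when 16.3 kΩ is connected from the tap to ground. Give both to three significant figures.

Unloaded: 5.55 V; loaded: 5.44 V

Open-circuit: V = 5.91 × 5470/(351 + 5470) = 5.55 V.
With the load, R_bot becomes R_bot‖R_L = 4096 Ω, so V = 5.91 × 4096/4447 = 5.44 V.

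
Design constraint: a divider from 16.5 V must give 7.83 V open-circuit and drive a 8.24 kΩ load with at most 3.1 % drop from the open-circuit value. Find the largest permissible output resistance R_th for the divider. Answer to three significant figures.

R_th ≤ 264 Ω

Loading drop = R_th/(R_th + R_L) ≤ 0.0310, so R_th ≤ R_L · ε/(1−ε) = 8.24 kΩ × 0.0310/0.9690 = 264 Ω.
(Any R1, R2 with R2/(R1+R2) = 0.475 and R1‖R2 ≤ 264 Ω will meet the spec.)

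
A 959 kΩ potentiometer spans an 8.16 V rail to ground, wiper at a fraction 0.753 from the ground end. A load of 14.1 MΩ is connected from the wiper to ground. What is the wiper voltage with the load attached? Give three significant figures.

The wiper splits the pot into (1−α)R = 236.9 kΩ above and αR = 722.1 kΩ below.
Lower section ‖ load = 686.9 kΩ.
V_wiper = 8.16 × 686.9/(236.9 + 686.9) = 6.07 V.

V ≈ 6.07 V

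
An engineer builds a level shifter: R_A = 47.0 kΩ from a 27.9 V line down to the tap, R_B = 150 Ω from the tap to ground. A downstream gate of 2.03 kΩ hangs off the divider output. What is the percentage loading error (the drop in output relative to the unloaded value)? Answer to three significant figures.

The divider's output (Thévenin) resistance is R_A‖R_B = 149.5 Ω.
Fractional drop under load = R_th/(R_th + R_L) = 149.5 / (149.5 + 2030) = 0.06860.
So the output falls by 6.86 %.

6.86 %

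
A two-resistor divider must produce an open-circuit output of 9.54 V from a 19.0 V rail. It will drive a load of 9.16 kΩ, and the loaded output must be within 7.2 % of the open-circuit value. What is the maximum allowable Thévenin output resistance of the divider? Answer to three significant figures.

R_th ≤ 711 Ω

Loading drop = R_th/(R_th + R_L) ≤ 0.0720, so R_th ≤ R_L · ε/(1−ε) = 9.16 kΩ × 0.0720/0.9280 = 711 Ω.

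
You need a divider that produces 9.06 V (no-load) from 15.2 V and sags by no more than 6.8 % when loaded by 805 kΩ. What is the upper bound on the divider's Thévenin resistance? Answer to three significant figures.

R_th ≤ 58.7 kΩ

Loading drop = R_th/(R_th + R_L) ≤ 0.0680, so R_th ≤ R_L · ε/(1−ε) = 805 kΩ × 0.0680/0.9320 = 58.7 kΩ.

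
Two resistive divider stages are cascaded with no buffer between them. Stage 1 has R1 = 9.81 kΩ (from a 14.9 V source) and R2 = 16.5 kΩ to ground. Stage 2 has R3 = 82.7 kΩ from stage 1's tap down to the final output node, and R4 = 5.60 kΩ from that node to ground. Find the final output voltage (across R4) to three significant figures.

Stage 2 presents R3+R4 = 88.30 kΩ as a load on stage 1's tap.
Stage 1's lower leg becomes R2‖(R3+R4) = 13.90 kΩ, so V_mid = 14.9 × 13.90/23.71 = 8.736 V.
Stage 2 is itself unloaded: V_out = V_mid × R4/(R3+R4) = 8.736 × 5.60/88.30 = 0.554 V.

V_out ≈ 0.554 V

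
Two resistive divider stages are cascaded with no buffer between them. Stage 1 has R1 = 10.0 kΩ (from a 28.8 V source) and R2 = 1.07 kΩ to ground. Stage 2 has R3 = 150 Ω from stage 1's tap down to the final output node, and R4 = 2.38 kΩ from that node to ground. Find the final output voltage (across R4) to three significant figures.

V_out ≈ 1.89 V

Stage 2 presents R3+R4 = 2530 Ω as a load on stage 1's tap.
Stage 1's lower leg becomes R2‖(R3+R4) = 752.0 Ω, so V_mid = 28.8 × 752.0/10750 = 2.014 V.
Stage 2 is itself unloaded: V_out = V_mid × R4/(R3+R4) = 2.014 × 2380/2530 = 1.89 V.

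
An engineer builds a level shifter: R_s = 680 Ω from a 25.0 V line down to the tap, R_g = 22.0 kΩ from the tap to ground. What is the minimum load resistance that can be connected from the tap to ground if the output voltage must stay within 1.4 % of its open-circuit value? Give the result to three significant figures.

Output resistance R_th = R_s‖R_g = (680 × 22000)/22680 = 659.6 Ω.
The fractional drop is R_th/(R_th + R_L); requiring this ≤ 0.0140 gives R_L ≥ R_th(1/0.0140 − 1) = 659.6 × 70.43 = 46.5 kΩ.

R_L(min) ≈ 46.5 kΩ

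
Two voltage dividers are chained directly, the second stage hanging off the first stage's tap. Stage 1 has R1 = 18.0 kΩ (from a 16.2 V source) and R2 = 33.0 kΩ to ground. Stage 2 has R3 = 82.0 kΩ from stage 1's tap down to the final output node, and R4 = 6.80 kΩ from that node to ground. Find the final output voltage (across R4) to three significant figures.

Stage 2 presents R3+R4 = 88.80 kΩ as a load on stage 1's tap.
Stage 1's lower leg becomes R2‖(R3+R4) = 24.06 kΩ, so V_mid = 16.2 × 24.06/42.06 = 9.267 V.
Stage 2 is itself unloaded: V_out = V_mid × R4/(R3+R4) = 9.267 × 6.80/88.80 = 0.710 V.

V_out ≈ 0.710 V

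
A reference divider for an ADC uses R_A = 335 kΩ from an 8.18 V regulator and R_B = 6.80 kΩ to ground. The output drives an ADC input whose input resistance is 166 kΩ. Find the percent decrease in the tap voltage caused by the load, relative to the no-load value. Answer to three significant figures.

3.86 %

The divider's output (Thévenin) resistance is R_A‖R_B = 6.665 kΩ.
Fractional drop under load = R_th/(R_th + R_L) = 6.665 / (6.665 + 166) = 0.03860.
So the output falls by 3.86 %.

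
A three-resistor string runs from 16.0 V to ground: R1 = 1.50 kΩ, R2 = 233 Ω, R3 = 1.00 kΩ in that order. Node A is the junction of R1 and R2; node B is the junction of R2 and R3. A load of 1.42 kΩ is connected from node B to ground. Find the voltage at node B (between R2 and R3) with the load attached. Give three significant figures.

At node B, R3 is in parallel with the load: R3‖R_L = 586.8 Ω.
Below node A the resistance is R2 + (R3‖R_L) = 819.8 Ω, so V_A = 16.0 × 819.8/2320 = 5.654 V.
Then V_B = V_A × (R3‖R_L)/(R2 + R3‖R_L) = 5.654 × 586.8/819.8 = 4.05 V.

V ≈ 4.05 V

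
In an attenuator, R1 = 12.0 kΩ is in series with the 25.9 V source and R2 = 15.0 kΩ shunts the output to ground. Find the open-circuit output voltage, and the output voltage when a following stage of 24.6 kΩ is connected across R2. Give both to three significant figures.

Open-circuit: V = 25.9 × 15.0/(12.0 + 15.0) = 14.4 V.
With the load, R2 becomes R2‖R_L = 9.318 kΩ, so V = 25.9 × 9.318/21.32 = 11.3 V.

Unloaded: 14.4 V; loaded: 11.3 V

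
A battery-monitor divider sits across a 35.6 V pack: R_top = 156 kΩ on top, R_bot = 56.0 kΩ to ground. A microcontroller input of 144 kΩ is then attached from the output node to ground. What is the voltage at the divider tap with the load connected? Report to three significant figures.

V_out ≈ 7.31 V

The load sits in parallel with R_bot: R_bot‖R_L = (56.0 × 144) / (56.0 + 144) = 40.32 kΩ.
V_out = 35.6 × 40.32 / (156 + 40.32) = 35.6 × 40.32/196.3 = 7.31 V.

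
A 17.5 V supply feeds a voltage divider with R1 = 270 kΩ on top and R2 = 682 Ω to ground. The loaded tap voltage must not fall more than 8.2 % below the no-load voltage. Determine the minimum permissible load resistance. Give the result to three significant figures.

R_L(min) ≈ 7.62 kΩ

Output resistance R_th = R1‖R2 = (270000 × 682)/270700 = 680.3 Ω.
The fractional drop is R_th/(R_th + R_L); requiring this ≤ 0.0820 gives R_L ≥ R_th(1/0.0820 − 1) = 680.3 × 11.20 = 7.62 kΩ.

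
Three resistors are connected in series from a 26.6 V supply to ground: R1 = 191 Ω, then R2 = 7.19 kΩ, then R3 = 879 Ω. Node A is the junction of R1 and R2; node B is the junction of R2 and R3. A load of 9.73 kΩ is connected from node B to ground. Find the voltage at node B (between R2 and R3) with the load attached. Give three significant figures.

V ≈ 2.62 V

At node B, R3 is in parallel with the load: R3‖R_L = 806.2 Ω.
Below node A the resistance is R2 + (R3‖R_L) = 7996 Ω, so V_A = 26.6 × 7996/8187 = 25.98 V.
Then V_B = V_A × (R3‖R_L)/(R2 + R3‖R_L) = 25.98 × 806.2/7996 = 2.62 V.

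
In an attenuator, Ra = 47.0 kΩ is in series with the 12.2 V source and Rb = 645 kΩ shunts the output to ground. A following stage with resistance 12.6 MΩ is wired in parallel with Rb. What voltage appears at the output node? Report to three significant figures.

The load sits in parallel with Rb: Rb‖R_L = (645 × 12600) / (645 + 12600) = 613.6 kΩ.
V_out = 12.2 × 613.6 / (47.0 + 613.6) = 12.2 × 613.6/660.6 = 11.3 V.

V_out ≈ 11.3 V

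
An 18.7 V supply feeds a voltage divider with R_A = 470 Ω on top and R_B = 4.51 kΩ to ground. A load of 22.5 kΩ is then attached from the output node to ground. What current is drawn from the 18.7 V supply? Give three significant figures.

R_B‖R_L = 3757 Ω, so the source sees R_A + R_B‖R_L = 4227 Ω.
I = 18.7 V / 4227 Ω = 4.42 mA.

I ≈ 4.42 mA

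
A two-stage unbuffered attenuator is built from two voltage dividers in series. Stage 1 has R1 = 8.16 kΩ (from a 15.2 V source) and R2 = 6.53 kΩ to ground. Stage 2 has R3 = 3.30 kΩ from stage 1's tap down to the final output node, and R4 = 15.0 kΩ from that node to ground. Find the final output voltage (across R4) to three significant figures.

Stage 2 presents R3+R4 = 18.30 kΩ as a load on stage 1's tap.
Stage 1's lower leg becomes R2‖(R3+R4) = 4.813 kΩ, so V_mid = 15.2 × 4.813/12.97 = 5.639 V.
Stage 2 is itself unloaded: V_out = V_mid × R4/(R3+R4) = 5.639 × 15.0/18.30 = 4.62 V.

V_out ≈ 4.62 V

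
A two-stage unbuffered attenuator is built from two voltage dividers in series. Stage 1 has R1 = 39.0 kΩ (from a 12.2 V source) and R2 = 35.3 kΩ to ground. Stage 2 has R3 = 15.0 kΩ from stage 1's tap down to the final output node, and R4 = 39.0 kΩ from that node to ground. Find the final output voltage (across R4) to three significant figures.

V_out ≈ 3.12 V

Stage 2 presents R3+R4 = 54.00 kΩ as a load on stage 1's tap.
Stage 1's lower leg becomes R2‖(R3+R4) = 21.35 kΩ, so V_mid = 12.2 × 21.35/60.35 = 4.315 V.
Stage 2 is itself unloaded: V_out = V_mid × R4/(R3+R4) = 4.315 × 39.0/54.00 = 3.12 V.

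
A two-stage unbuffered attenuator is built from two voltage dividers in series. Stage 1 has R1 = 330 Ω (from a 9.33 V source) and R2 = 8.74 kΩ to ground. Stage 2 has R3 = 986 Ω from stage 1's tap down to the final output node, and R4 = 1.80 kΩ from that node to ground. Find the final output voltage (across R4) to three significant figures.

Stage 2 presents R3+R4 = 2786 Ω as a load on stage 1's tap.
Stage 1's lower leg becomes R2‖(R3+R4) = 2113 Ω, so V_mid = 9.33 × 2113/2443 = 8.069 V.
Stage 2 is itself unloaded: V_out = V_mid × R4/(R3+R4) = 8.069 × 1800/2786 = 5.21 V.

V_out ≈ 5.21 V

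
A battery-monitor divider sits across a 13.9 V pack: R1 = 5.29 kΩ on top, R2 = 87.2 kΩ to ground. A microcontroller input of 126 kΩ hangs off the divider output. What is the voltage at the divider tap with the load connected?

V_out ≈ 12.6 V

The load sits in parallel with R2: R2‖R_L = (87.2 × 126) / (87.2 + 126) = 51.53 kΩ.
V_out = 13.9 × 51.53 / (5.29 + 51.53) = 13.9 × 51.53/56.82 = 12.6 V.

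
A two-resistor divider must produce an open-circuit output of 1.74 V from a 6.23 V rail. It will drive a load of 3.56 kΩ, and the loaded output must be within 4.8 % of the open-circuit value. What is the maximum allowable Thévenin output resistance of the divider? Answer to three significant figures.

Loading drop = R_th/(R_th + R_L) ≤ 0.0480, so R_th ≤ R_L · ε/(1−ε) = 3.56 kΩ × 0.0480/0.9520 = 179 Ω.

R_th ≤ 179 Ω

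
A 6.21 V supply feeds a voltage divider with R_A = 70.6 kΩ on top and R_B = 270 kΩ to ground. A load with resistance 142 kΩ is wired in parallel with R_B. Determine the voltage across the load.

The load sits in parallel with R_B: R_B‖R_L = (270 × 142) / (270 + 142) = 93.06 kΩ.
V_out = 6.21 × 93.06 / (70.6 + 93.06) = 6.21 × 93.06/163.7 = 3.53 V.
(Unloaded it would have been 4.92 V.)

V_out ≈ 3.53 V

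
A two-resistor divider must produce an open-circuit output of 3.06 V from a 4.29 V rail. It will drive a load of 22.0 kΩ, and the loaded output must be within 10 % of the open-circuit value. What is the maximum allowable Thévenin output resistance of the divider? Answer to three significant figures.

R_th ≤ 2.44 kΩ

Loading drop = R_th/(R_th + R_L) ≤ 0.100, so R_th ≤ R_L · ε/(1−ε) = 22.0 kΩ × 0.100/0.9000 = 2.44 kΩ.
(Any R1, R2 with R2/(R1+R2) = 0.713 and R1‖R2 ≤ 2.44 kΩ will meet the spec.)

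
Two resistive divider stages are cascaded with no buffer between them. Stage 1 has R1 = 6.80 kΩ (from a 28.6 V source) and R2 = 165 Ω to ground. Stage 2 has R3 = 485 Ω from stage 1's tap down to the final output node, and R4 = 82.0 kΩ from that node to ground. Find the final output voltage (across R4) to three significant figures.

Stage 2 presents R3+R4 = 82480 Ω as a load on stage 1's tap.
Stage 1's lower leg becomes R2‖(R3+R4) = 164.7 Ω, so V_mid = 28.6 × 164.7/6965 = 0.6762 V.
Stage 2 is itself unloaded: V_out = V_mid × R4/(R3+R4) = 0.6762 × 82000/82480 = 0.672 V.

V_out ≈ 0.672 V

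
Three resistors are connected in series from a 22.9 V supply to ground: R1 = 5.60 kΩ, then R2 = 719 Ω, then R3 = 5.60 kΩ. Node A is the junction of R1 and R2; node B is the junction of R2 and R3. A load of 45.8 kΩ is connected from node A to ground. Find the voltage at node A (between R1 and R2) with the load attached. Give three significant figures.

Below node A the series string R2+R3 = 6319 Ω sits in parallel with the 45800 Ω load: 5553 Ω.
V_A = 22.9 × 5553/(5600 + 5553) = 11.4 V.

V ≈ 11.4 V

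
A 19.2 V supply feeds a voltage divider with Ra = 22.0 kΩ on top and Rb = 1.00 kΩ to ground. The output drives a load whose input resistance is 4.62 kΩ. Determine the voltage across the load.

The load sits in parallel with Rb: Rb‖R_L = (1.00 × 4.62) / (1.00 + 4.62) = 0.8221 kΩ.
V_out = 19.2 × 0.8221 / (22.0 + 0.8221) = 19.2 × 0.8221/22.82 = 0.692 V.

V_out ≈ 0.692 V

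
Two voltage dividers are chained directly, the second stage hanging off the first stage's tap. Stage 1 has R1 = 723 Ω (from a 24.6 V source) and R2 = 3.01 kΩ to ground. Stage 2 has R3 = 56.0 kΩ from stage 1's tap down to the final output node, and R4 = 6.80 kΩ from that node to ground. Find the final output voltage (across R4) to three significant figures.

V_out ≈ 2.13 V

Stage 2 presents R3+R4 = 62800 Ω as a load on stage 1's tap.
Stage 1's lower leg becomes R2‖(R3+R4) = 2872 Ω, so V_mid = 24.6 × 2872/3595 = 19.65 V.
Stage 2 is itself unloaded: V_out = V_mid × R4/(R3+R4) = 19.65 × 6800/62800 = 2.13 V.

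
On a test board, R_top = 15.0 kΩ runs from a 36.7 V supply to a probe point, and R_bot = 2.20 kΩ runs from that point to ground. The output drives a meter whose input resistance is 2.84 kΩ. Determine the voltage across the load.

The load sits in parallel with R_bot: R_bot‖R_L = (2.20 × 2.84) / (2.20 + 2.84) = 1.240 kΩ.
V_out = 36.7 × 1.240 / (15.0 + 1.240) = 36.7 × 1.240/16.24 = 2.80 V.

V_out ≈ 2.80 V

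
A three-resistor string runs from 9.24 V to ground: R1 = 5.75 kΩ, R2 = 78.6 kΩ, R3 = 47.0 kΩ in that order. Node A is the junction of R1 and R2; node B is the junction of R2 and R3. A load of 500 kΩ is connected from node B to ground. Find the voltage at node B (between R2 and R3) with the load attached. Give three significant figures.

At node B, R3 is in parallel with the load: R3‖R_L = 42.96 kΩ.
Below node A the resistance is R2 + (R3‖R_L) = 121.6 kΩ, so V_A = 9.24 × 121.6/127.3 = 8.823 V.
Then V_B = V_A × (R3‖R_L)/(R2 + R3‖R_L) = 8.823 × 42.96/121.6 = 3.12 V.

V ≈ 3.12 V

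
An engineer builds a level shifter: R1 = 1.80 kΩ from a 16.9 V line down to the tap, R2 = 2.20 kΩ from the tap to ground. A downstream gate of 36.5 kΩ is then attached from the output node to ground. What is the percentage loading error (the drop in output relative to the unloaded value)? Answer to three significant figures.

2.64 %

The divider's output (Thévenin) resistance is R1‖R2 = 0.9900 kΩ.
Fractional drop under load = R_th/(R_th + R_L) = 0.9900 / (0.9900 + 36.5) = 0.02641.
So the output falls by 2.64 %.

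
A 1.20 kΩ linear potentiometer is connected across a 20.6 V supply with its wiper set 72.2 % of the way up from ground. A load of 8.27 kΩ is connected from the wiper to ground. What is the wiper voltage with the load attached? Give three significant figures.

The wiper splits the pot into (1−α)R = 333.6 Ω above and αR = 866.4 Ω below.
Lower section ‖ load = 784.2 Ω.
V_wiper = 20.6 × 784.2/(333.6 + 784.2) = 14.5 V.

V ≈ 14.5 V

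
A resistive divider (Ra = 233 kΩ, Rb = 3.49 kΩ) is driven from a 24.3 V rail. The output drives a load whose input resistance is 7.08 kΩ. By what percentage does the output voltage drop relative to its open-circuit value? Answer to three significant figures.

Unloaded V = 24.3 × 3.49/236.5 = 0.3586 V.
Loaded: Rb‖R_L = 2.338 kΩ, giving V = 24.3 × 2.338/235.3 = 0.2414 V.
Drop = (0.3586 − 0.2414) / 0.3586 = 32.7 %.

32.7 %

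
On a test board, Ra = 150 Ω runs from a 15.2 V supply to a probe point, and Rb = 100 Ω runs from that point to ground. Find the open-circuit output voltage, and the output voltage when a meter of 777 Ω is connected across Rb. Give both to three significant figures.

Open-circuit: V = 15.2 × 100/(150 + 100) = 6.08 V.
With the load, Rb becomes Rb‖R_L = 88.60 Ω, so V = 15.2 × 88.60/238.6 = 5.64 V.

Unloaded: 6.08 V; loaded: 5.64 V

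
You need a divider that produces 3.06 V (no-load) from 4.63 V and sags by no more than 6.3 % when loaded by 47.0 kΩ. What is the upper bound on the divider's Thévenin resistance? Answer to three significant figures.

Loading drop = R_th/(R_th + R_L) ≤ 0.0630, so R_th ≤ R_L · ε/(1−ε) = 47.0 kΩ × 0.0630/0.9370 = 3.16 kΩ.

R_th ≤ 3.16 kΩ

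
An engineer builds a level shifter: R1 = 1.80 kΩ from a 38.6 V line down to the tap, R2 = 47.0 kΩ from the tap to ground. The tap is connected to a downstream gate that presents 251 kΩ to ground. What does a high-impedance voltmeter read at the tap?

V_out ≈ 36.9 V

The load sits in parallel with R2: R2‖R_L = (47.0 × 251) / (47.0 + 251) = 39.59 kΩ.
V_out = 38.6 × 39.59 / (1.80 + 39.59) = 38.6 × 39.59/41.39 = 36.9 V.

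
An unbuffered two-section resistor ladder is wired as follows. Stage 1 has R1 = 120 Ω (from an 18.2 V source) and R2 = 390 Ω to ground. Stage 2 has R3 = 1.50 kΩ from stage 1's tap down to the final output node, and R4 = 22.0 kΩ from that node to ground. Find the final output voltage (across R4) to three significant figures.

V_out ≈ 13.0 V

Stage 2 presents R3+R4 = 23500 Ω as a load on stage 1's tap.
Stage 1's lower leg becomes R2‖(R3+R4) = 383.6 Ω, so V_mid = 18.2 × 383.6/503.6 = 13.86 V.
Stage 2 is itself unloaded: V_out = V_mid × R4/(R3+R4) = 13.86 × 22000/23500 = 13.0 V.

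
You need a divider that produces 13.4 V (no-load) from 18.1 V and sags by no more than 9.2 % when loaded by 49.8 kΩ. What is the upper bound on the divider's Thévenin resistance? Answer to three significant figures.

R_th ≤ 5.05 kΩ

Loading drop = R_th/(R_th + R_L) ≤ 0.0920, so R_th ≤ R_L · ε/(1−ε) = 49.8 kΩ × 0.0920/0.9080 = 5.05 kΩ.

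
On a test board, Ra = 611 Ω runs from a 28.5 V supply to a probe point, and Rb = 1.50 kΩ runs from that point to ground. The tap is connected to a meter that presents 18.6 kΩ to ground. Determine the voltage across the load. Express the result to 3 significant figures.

V_out ≈ 19.8 V

The load sits in parallel with Rb: Rb‖R_L = (1500 × 18600) / (1500 + 18600) = 1388 Ω.
V_out = 28.5 × 1388 / (611 + 1388) = 28.5 × 1388/1999 = 19.8 V.
(Unloaded it would have been 20.3 V.)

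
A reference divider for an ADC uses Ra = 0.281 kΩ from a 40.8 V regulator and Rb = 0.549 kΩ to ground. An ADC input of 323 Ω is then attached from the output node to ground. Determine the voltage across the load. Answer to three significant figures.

The load sits in parallel with Rb: Rb‖R_L = (549 × 323) / (549 + 323) = 203.4 Ω.
V_out = 40.8 × 203.4 / (281 + 203.4) = 40.8 × 203.4/484.4 = 17.1 V.

V_out ≈ 17.1 V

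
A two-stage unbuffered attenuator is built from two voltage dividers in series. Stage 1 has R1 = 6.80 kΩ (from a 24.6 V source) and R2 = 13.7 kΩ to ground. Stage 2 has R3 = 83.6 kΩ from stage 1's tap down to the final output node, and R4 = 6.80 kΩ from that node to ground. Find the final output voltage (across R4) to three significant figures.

Stage 2 presents R3+R4 = 90.40 kΩ as a load on stage 1's tap.
Stage 1's lower leg becomes R2‖(R3+R4) = 11.90 kΩ, so V_mid = 24.6 × 11.90/18.70 = 15.65 V.
Stage 2 is itself unloaded: V_out = V_mid × R4/(R3+R4) = 15.65 × 6.80/90.40 = 1.18 V.

V_out ≈ 1.18 V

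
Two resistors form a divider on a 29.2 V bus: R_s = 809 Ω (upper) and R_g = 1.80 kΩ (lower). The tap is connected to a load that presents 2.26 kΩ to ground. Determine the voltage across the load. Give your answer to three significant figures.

V_out ≈ 16.2 V

The load sits in parallel with R_g: R_g‖R_L = (1800 × 2260) / (1800 + 2260) = 1002 Ω.
V_out = 29.2 × 1002 / (809 + 1002) = 29.2 × 1002/1811 = 16.2 V.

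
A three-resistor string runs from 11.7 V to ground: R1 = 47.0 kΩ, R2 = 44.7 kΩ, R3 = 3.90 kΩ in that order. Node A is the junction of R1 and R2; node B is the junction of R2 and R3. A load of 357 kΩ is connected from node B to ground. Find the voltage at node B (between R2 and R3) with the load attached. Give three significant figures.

At node B, R3 is in parallel with the load: R3‖R_L = 3.858 kΩ.
Below node A the resistance is R2 + (R3‖R_L) = 48.56 kΩ, so V_A = 11.7 × 48.56/95.56 = 5.945 V.
Then V_B = V_A × (R3‖R_L)/(R2 + R3‖R_L) = 5.945 × 3.858/48.56 = 0.472 V.

V ≈ 0.472 V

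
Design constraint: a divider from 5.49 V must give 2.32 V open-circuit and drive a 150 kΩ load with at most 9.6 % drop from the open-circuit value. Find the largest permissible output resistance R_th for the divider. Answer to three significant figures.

Loading drop = R_th/(R_th + R_L) ≤ 0.0960, so R_th ≤ R_L · ε/(1−ε) = 150 kΩ × 0.0960/0.9040 = 15.9 kΩ.
(Any R1, R2 with R2/(R1+R2) = 0.423 and R1‖R2 ≤ 15.9 kΩ will meet the spec.)

R_th ≤ 15.9 kΩ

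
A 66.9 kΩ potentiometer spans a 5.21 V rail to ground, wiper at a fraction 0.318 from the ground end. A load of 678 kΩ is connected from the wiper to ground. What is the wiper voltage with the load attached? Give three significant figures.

V ≈ 1.62 V

The wiper splits the pot into (1−α)R = 45.63 kΩ above and αR = 21.27 kΩ below.
Lower section ‖ load = 20.63 kΩ.
V_wiper = 5.21 × 20.63/(45.63 + 20.63) = 1.62 V.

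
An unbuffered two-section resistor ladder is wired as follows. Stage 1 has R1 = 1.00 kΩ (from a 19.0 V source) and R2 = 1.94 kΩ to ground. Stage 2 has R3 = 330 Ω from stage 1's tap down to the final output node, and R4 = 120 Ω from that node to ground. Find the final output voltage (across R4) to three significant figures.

V_out ≈ 1.36 V

Stage 2 presents R3+R4 = 450.0 Ω as a load on stage 1's tap.
Stage 1's lower leg becomes R2‖(R3+R4) = 365.3 Ω, so V_mid = 19.0 × 365.3/1365 = 5.083 V.
Stage 2 is itself unloaded: V_out = V_mid × R4/(R3+R4) = 5.083 × 120/450.0 = 1.36 V.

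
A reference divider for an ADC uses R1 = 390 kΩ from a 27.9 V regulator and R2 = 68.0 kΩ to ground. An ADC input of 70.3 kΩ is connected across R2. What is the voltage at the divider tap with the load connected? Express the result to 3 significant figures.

V_out ≈ 2.27 V

The load sits in parallel with R2: R2‖R_L = (68.0 × 70.3) / (68.0 + 70.3) = 34.57 kΩ.
V_out = 27.9 × 34.57 / (390 + 34.57) = 27.9 × 34.57/424.6 = 2.27 V.
(Unloaded it would have been 4.14 V.)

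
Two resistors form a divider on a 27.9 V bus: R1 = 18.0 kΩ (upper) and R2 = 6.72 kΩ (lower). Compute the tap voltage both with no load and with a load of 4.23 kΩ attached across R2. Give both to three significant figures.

Unloaded: 7.58 V; loaded: 3.52 V

Open-circuit: V = 27.9 × 6.72/(18.0 + 6.72) = 7.58 V.
With the load, R2 becomes R2‖R_L = 2.596 kΩ, so V = 27.9 × 2.596/20.60 = 3.52 V.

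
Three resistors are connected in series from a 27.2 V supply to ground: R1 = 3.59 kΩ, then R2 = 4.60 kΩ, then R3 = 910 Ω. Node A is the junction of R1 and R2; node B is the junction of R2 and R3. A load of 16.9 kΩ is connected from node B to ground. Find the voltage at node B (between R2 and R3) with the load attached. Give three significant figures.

V ≈ 2.59 V

At node B, R3 is in parallel with the load: R3‖R_L = 863.5 Ω.
Below node A the resistance is R2 + (R3‖R_L) = 5464 Ω, so V_A = 27.2 × 5464/9054 = 16.41 V.
Then V_B = V_A × (R3‖R_L)/(R2 + R3‖R_L) = 16.41 × 863.5/5464 = 2.59 V.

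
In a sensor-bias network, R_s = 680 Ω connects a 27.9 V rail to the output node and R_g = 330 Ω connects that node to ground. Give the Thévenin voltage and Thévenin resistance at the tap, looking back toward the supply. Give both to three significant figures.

V_th is the open-circuit tap voltage: 27.9 × 330/(680 + 330) = 9.12 V.
With the supply zeroed, R_s and R_g appear in parallel from the tap: R_th = R_s‖R_g = (680 × 330)/1010 = 222 Ω.

V_th = 9.12 V, R_th = 222 Ω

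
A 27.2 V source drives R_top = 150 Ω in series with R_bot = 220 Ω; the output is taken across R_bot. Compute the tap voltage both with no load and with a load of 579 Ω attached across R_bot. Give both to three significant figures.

Open-circuit: V = 27.2 × 220/(150 + 220) = 16.2 V.
With the load, R_bot becomes R_bot‖R_L = 159.4 Ω, so V = 27.2 × 159.4/309.4 = 14.0 V.

Unloaded: 16.2 V; loaded: 14.0 V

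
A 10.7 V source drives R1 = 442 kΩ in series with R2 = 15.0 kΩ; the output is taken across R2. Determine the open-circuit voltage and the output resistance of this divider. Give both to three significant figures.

V_th = 0.351 V, R_th = 14.5 kΩ

V_th is the open-circuit tap voltage: 10.7 × 15.0/(442 + 15.0) = 0.351 V.
With the supply zeroed, R1 and R2 appear in parallel from the tap: R_th = R1‖R2 = (442 × 15.0)/457.0 = 14.5 kΩ.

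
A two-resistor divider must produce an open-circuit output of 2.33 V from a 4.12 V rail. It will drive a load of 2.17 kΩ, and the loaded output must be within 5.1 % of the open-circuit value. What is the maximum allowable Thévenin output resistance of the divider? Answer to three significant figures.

Loading drop = R_th/(R_th + R_L) ≤ 0.0510, so R_th ≤ R_L · ε/(1−ε) = 2.17 kΩ × 0.0510/0.9490 = 117 Ω.
(Any R1, R2 with R2/(R1+R2) = 0.566 and R1‖R2 ≤ 117 Ω will meet the spec.)

R_th ≤ 117 Ω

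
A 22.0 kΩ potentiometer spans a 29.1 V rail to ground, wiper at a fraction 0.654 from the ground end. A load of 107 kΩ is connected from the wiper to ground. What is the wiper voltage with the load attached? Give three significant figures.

V ≈ 18.2 V

The wiper splits the pot into (1−α)R = 7.612 kΩ above and αR = 14.39 kΩ below.
Lower section ‖ load = 12.68 kΩ.
V_wiper = 29.1 × 12.68/(7.612 + 12.68) = 18.2 V.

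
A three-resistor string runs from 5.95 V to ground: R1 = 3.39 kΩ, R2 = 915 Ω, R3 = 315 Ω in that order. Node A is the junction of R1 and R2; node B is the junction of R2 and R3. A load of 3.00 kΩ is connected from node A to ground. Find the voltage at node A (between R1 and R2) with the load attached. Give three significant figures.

Below node A the series string R2+R3 = 1230 Ω sits in parallel with the 3000 Ω load: 872.3 Ω.
V_A = 5.95 × 872.3/(3390 + 872.3) = 1.22 V.

V ≈ 1.22 V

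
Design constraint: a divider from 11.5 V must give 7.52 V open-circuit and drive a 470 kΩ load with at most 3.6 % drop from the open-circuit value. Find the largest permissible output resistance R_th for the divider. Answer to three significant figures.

Loading drop = R_th/(R_th + R_L) ≤ 0.0360, so R_th ≤ R_L · ε/(1−ε) = 470 kΩ × 0.0360/0.9640 = 17.6 kΩ.
(Any R1, R2 with R2/(R1+R2) = 0.654 and R1‖R2 ≤ 17.6 kΩ will meet the spec.)

R_th ≤ 17.6 kΩ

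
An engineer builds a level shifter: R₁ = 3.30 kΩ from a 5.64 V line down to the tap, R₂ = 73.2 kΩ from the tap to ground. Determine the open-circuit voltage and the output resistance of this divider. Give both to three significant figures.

V_th = 5.40 V, R_th = 3.16 kΩ

V_th is the open-circuit tap voltage: 5.64 × 73.2/(3.30 + 73.2) = 5.40 V.
With the supply zeroed, R₁ and R₂ appear in parallel from the tap: R_th = R₁‖R₂ = (3.30 × 73.2)/76.50 = 3.16 kΩ.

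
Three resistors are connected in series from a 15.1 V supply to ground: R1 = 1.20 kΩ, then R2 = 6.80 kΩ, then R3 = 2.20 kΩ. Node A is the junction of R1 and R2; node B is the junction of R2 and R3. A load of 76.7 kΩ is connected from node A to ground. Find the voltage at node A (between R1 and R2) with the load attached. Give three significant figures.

Below node A the series string R2+R3 = 9.000 kΩ sits in parallel with the 76.7 kΩ load: 8.055 kΩ.
V_A = 15.1 × 8.055/(1.20 + 8.055) = 13.1 V.

V ≈ 13.1 V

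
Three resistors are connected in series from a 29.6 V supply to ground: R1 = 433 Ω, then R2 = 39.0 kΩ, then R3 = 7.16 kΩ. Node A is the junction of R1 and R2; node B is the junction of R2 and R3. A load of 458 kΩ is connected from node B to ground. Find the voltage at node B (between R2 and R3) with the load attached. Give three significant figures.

At node B, R3 is in parallel with the load: R3‖R_L = 7050 Ω.
Below node A the resistance is R2 + (R3‖R_L) = 46050 Ω, so V_A = 29.6 × 46050/46480 = 29.32 V.
Then V_B = V_A × (R3‖R_L)/(R2 + R3‖R_L) = 29.32 × 7050/46050 = 4.49 V.

V ≈ 4.49 V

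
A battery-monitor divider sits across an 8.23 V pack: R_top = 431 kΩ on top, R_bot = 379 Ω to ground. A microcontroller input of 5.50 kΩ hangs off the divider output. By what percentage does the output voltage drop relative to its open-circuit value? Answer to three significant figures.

6.44 %

The divider's output (Thévenin) resistance is R_top‖R_bot = 378.7 Ω.
Fractional drop under load = R_th/(R_th + R_L) = 378.7 / (378.7 + 5500) = 0.06441.
So the output falls by 6.44 %.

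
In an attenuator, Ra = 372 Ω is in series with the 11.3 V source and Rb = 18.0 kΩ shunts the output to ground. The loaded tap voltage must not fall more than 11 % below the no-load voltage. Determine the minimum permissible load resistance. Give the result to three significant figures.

Output resistance R_th = Ra‖Rb = (372 × 18000)/18370 = 364.5 Ω.
The fractional drop is R_th/(R_th + R_L); requiring this ≤ 0.110 gives R_L ≥ R_th(1/0.110 − 1) = 364.5 × 8.091 = 2.95 kΩ.

R_L(min) ≈ 2.95 kΩ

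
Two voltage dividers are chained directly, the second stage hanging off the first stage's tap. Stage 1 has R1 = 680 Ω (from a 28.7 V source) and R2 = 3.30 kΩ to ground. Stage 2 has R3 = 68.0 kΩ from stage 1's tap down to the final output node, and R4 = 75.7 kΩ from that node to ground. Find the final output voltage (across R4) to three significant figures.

V_out ≈ 12.5 V

Stage 2 presents R3+R4 = 143700 Ω as a load on stage 1's tap.
Stage 1's lower leg becomes R2‖(R3+R4) = 3226 Ω, so V_mid = 28.7 × 3226/3906 = 23.70 V.
Stage 2 is itself unloaded: V_out = V_mid × R4/(R3+R4) = 23.70 × 75700/143700 = 12.5 V.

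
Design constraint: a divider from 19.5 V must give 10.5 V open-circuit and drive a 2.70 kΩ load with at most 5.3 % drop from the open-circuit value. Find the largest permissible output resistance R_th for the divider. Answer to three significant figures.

R_th ≤ 151 Ω

Loading drop = R_th/(R_th + R_L) ≤ 0.0530, so R_th ≤ R_L · ε/(1−ε) = 2.70 kΩ × 0.0530/0.9470 = 151 Ω.
(Any R1, R2 with R2/(R1+R2) = 0.538 and R1‖R2 ≤ 151 Ω will meet the spec.)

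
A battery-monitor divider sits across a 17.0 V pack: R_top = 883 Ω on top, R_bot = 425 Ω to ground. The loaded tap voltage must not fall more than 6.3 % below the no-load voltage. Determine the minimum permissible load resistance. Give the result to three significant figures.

R_L(min) ≈ 4.27 kΩ

Output resistance R_th = R_top‖R_bot = (883 × 425)/1308 = 286.9 Ω.
The fractional drop is R_th/(R_th + R_L); requiring this ≤ 0.0630 gives R_L ≥ R_th(1/0.0630 − 1) = 286.9 × 14.87 = 4.27 kΩ.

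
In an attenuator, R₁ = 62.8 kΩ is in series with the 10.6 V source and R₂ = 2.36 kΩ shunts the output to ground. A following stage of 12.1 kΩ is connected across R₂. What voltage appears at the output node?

V_out ≈ 0.323 V

The load sits in parallel with R₂: R₂‖R_L = (2.36 × 12.1) / (2.36 + 12.1) = 1.975 kΩ.
V_out = 10.6 × 1.975 / (62.8 + 1.975) = 10.6 × 1.975/64.77 = 0.323 V.
(Unloaded it would have been 0.384 V.)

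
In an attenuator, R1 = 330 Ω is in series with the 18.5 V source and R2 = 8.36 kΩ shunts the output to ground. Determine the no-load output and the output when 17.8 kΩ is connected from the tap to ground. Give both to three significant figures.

Unloaded: 17.8 V; loaded: 17.5 V

Open-circuit: V = 18.5 × 8360/(330 + 8360) = 17.8 V.
With the load, R2 becomes R2‖R_L = 5688 Ω, so V = 18.5 × 5688/6018 = 17.5 V.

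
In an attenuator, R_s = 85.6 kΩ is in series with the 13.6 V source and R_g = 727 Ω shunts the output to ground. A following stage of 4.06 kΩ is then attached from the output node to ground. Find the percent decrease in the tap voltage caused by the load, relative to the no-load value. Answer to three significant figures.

15.1 %

Unloaded V = 13.6 × 727/86330 = 0.1145 V.
Loaded: R_g‖R_L = 616.6 Ω, giving V = 13.6 × 616.6/86220 = 0.09726 V.
Drop = (0.1145 − 0.09726) / 0.1145 = 15.1 %.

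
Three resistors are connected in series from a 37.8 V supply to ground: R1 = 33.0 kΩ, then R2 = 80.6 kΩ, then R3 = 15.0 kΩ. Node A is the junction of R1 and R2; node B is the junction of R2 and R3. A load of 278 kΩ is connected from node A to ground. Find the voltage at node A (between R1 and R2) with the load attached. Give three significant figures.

V ≈ 25.8 V

Below node A the series string R2+R3 = 95.60 kΩ sits in parallel with the 278 kΩ load: 71.14 kΩ.
V_A = 37.8 × 71.14/(33.0 + 71.14) = 25.8 V.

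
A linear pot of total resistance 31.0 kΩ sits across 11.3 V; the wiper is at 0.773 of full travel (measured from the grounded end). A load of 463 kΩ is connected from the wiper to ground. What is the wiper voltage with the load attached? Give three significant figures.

The wiper splits the pot into (1−α)R = 7.037 kΩ above and αR = 23.96 kΩ below.
Lower section ‖ load = 22.78 kΩ.
V_wiper = 11.3 × 22.78/(7.037 + 22.78) = 8.63 V.

V ≈ 8.63 V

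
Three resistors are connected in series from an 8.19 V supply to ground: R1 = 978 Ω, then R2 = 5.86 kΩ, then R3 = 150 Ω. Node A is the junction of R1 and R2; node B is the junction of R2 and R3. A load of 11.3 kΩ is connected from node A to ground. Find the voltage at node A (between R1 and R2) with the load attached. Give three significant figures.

Below node A the series string R2+R3 = 6010 Ω sits in parallel with the 11300 Ω load: 3923 Ω.
V_A = 8.19 × 3923/(978 + 3923) = 6.56 V.

V ≈ 6.56 V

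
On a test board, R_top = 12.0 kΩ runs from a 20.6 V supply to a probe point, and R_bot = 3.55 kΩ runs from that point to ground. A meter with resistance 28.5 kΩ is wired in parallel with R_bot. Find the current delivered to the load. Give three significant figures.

R_bot‖R_L = 3.157 kΩ; V_out = 20.6 × 3.157/15.16 = 4.290 V.
I_L = V_out / R_L = 4.290 / 28.5 kΩ = 0.151 mA.

I_L ≈ 0.151 mA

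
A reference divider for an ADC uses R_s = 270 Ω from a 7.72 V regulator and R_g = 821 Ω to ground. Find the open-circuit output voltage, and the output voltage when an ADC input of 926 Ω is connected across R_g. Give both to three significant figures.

Open-circuit: V = 7.72 × 821/(270 + 821) = 5.81 V.
With the load, R_g becomes R_g‖R_L = 435.2 Ω, so V = 7.72 × 435.2/705.2 = 4.76 V.

Unloaded: 5.81 V; loaded: 4.76 V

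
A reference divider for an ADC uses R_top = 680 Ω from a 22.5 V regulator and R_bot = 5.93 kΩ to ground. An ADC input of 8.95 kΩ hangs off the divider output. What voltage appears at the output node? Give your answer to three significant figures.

V_out ≈ 18.9 V

The load sits in parallel with R_bot: R_bot‖R_L = (5930 × 8950) / (5930 + 8950) = 3567 Ω.
V_out = 22.5 × 3567 / (680 + 3567) = 22.5 × 3567/4247 = 18.9 V.
(Unloaded it would have been 20.2 V.)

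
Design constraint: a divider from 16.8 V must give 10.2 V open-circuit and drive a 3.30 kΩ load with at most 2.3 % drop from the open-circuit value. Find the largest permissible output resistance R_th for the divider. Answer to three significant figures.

R_th ≤ 77.7 Ω

Loading drop = R_th/(R_th + R_L) ≤ 0.0230, so R_th ≤ R_L · ε/(1−ε) = 3.30 kΩ × 0.0230/0.9770 = 77.7 Ω.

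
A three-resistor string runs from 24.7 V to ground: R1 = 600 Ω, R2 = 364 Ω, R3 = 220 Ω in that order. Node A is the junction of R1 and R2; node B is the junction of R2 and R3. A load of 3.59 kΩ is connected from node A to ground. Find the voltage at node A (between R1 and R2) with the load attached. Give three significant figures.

V ≈ 11.3 V

Below node A the series string R2+R3 = 584.0 Ω sits in parallel with the 3590 Ω load: 502.3 Ω.
V_A = 24.7 × 502.3/(600 + 502.3) = 11.3 V.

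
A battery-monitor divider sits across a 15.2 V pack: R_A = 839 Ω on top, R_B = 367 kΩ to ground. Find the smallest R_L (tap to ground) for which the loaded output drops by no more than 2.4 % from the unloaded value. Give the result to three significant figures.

R_L(min) ≈ 34.0 kΩ

Output resistance R_th = R_A‖R_B = (839 × 367000)/367800 = 837.1 Ω.
The fractional drop is R_th/(R_th + R_L); requiring this ≤ 0.0240 gives R_L ≥ R_th(1/0.0240 − 1) = 837.1 × 40.67 = 34.0 kΩ.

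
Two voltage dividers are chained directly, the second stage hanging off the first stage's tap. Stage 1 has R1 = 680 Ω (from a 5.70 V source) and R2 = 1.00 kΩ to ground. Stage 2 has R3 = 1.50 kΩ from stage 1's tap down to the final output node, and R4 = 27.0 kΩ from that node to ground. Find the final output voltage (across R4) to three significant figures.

V_out ≈ 3.17 V

Stage 2 presents R3+R4 = 28500 Ω as a load on stage 1's tap.
Stage 1's lower leg becomes R2‖(R3+R4) = 966.1 Ω, so V_mid = 5.70 × 966.1/1646 = 3.345 V.
Stage 2 is itself unloaded: V_out = V_mid × R4/(R3+R4) = 3.345 × 27000/28500 = 3.17 V.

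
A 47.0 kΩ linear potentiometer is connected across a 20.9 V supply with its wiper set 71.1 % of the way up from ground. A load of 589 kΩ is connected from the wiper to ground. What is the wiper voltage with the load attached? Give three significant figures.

The wiper splits the pot into (1−α)R = 13.58 kΩ above and αR = 33.42 kΩ below.
Lower section ‖ load = 31.62 kΩ.
V_wiper = 20.9 × 31.62/(13.58 + 31.62) = 14.6 V.

V ≈ 14.6 V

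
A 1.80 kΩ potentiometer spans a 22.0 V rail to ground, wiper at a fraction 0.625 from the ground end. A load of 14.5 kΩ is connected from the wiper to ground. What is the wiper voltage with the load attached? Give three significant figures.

The wiper splits the pot into (1−α)R = 675.0 Ω above and αR = 1125 Ω below.
Lower section ‖ load = 1044 Ω.
V_wiper = 22.0 × 1044/(675.0 + 1044) = 13.4 V.

V ≈ 13.4 V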